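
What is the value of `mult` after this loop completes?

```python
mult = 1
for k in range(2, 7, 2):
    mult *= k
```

Product of even numbers 2 to 6
`mult` takes the values: 1 → 2 → 8 → 48

Answer: 48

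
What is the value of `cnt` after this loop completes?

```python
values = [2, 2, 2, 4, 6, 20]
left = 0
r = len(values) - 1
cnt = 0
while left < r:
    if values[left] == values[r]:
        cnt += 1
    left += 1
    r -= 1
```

Count matching pairs from ends
`cnt` takes the values: 0

Answer: 0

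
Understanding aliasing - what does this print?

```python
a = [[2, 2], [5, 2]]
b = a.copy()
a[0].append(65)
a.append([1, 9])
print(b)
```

Key concept: shallow copy with nested lists.
Step by step:
`a = [[2, 2], [5, 2]]` → a = [[2, 2], [5, 2]]
`b = a.copy()` → b = [[2, 2], [5, 2]]
`a[0].append(65)` → a = [[2, 2, 65], [5, 2]]; b = [[2, 2, 65], [5, 2]]
`a.append([1, 9])` → a = [[2, 2, 65], [5, 2], [1, 9]]
`print(b)` → prints [[2, 2, 65], [5, 2]]

Answer: [[2, 2, 65], [5, 2]]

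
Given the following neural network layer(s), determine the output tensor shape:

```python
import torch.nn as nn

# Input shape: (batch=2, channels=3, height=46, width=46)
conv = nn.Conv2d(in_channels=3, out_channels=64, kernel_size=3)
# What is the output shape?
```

Input: (2, 3, 46, 46) -> Output: (2, 64, 44, 44)

Answer: (2, 64, 44, 44)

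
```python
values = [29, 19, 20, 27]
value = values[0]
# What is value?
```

Trace:
`values = [29, 19, 20, 27]` → values = [29, 19, 20, 27]
`value = values[0]` → value = 29
So value = 29

Answer: 29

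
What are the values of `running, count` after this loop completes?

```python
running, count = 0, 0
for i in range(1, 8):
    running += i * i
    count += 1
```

Sum of squares and count
`running, count` takes the values: (0, 0) → (1, 0) → (1, 1) → (5, 1) → (5, 2) → (14, 2) → (14, 3) → (30, 3) → (30, 4) → (55, 4) → (55, 5) → (91, 5) → (91, 6) → (140, 6) → (140, 7)

Answer: 140, 7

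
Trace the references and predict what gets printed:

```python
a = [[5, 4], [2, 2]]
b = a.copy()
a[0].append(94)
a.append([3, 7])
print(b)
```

Key concept: shallow copy with nested lists.
Step by step:
`a = [[5, 4], [2, 2]]` → a = [[5, 4], [2, 2]]
`b = a.copy()` → b = [[5, 4], [2, 2]]
`a[0].append(94)` → a = [[5, 4, 94], [2, 2]]; b = [[5, 4, 94], [2, 2]]
`a.append([3, 7])` → a = [[5, 4, 94], [2, 2], [3, 7]]
`print(b)` → prints [[5, 4, 94], [2, 2]]

Answer: [[5, 4, 94], [2, 2]]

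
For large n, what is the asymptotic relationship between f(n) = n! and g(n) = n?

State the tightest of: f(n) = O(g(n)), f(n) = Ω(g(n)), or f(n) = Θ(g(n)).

n! vs n: f(n) = Ω(g(n)) but not O(g(n)) — n! grows strictly faster than n.

Answer: f(n) = Ω(g(n)) but not O(g(n)) — n! grows strictly faster than n.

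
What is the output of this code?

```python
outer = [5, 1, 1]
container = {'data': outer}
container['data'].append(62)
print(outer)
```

Key concept: dict holds reference to list.
Step by step:
`outer = [5, 1, 1]` → outer = [5, 1, 1]
`container = {'data': outer}` → container = {'data': [5, 1, 1]}
`container['data'].append(62)` → outer = [5, 1, 1, 62]; container = {'data': [5, 1, 1, 62]}
`print(outer)` → prints [5, 1, 1, 62]

Answer: [5, 1, 1, 62]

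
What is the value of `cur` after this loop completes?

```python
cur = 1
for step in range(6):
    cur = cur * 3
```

Multiply by 3, 6 times: 1 * 3^6 = 729
`cur` takes the values: 1 → 3 → 9 → 27 → 81 → 243 → 729

Answer: 729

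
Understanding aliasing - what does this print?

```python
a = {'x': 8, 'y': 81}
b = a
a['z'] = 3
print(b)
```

Key concept: dict aliasing.
Step by step:
`a = {'x': 8, 'y': 81}` → a = {'x': 8, 'y': 81}
`b = a` → b = {'x': 8, 'y': 81} (same object as a)
`a['z'] = 3` → a = {'x': 8, 'y': 81, 'z': 3} (same object as b); b = {'x': 8, 'y': 81, 'z': 3} (same object as a)
`print(b)` → prints {'x': 8, 'y': 81, 'z': 3}

Answer: {'x': 8, 'y': 81, 'z': 3}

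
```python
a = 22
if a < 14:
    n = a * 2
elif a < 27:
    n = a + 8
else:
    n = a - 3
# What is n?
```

Trace:
`a = 22` → a = 22
`if a < 14: ...` → a < 14 is False, a < 27 is True → n = 30
So n = 30

Answer: 30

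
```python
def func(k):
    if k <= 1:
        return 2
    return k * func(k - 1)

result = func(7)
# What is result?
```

func(7) = 7 * 6 * 5 * 4 * 3 * 2 * 2 = 10080

Answer: 10080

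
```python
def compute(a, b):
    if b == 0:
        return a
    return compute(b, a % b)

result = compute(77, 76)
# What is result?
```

compute(77, 76) -> compute(76, 1) -> compute(1, 0) -> 1

Answer: 1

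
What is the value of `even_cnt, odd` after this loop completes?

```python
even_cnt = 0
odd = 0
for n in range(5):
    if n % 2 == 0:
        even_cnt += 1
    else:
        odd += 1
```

Count evens and odds in range(5)
`even_cnt, odd` takes the values: (0, 0) → (1, 0) → (1, 1) → (2, 1) → (2, 2) → (3, 2)

Answer: 3, 2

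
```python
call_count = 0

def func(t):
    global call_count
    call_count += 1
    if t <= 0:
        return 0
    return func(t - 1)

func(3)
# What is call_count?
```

Linear recursion stepping by 1: 4 calls from t=3 down to ≤0.

Answer: 4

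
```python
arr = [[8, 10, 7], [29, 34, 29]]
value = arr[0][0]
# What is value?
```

Trace:
`arr = [[8, 10, 7], [29, 34, 29]]` → arr = [[8, 10, 7], [29, 34, 29]]
`value = arr[0][0]` → value = 8
So value = 8

Answer: 8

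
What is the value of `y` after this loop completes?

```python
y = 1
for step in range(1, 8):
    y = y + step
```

Start at 1, add 1 through 7
`y` takes the values: 1 → 2 → 4 → 7 → 11 → 16 → 22 → 29

Answer: 29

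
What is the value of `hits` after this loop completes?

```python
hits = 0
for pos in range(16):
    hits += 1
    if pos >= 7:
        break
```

Loop breaks when pos reaches 7, hits is 8
`hits` takes the values: 0 → 1 → 2 → 3 → 4 → 5 → 6 → 7 → 8

Answer: 8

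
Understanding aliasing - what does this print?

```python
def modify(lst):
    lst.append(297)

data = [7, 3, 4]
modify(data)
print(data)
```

Key concept: function modifies passed list.
Step by step:
`data = [7, 3, 4]` → data = [7, 3, 4]
`modify(data)` → data = [7, 3, 4, 297]
`print(data)` → prints [7, 3, 4, 297]

Answer: [7, 3, 4, 297]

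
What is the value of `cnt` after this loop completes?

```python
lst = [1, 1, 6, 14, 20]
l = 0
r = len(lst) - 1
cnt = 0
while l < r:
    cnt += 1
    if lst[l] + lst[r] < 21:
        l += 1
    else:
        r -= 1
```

Steps to find pair summing to 21
`cnt` takes the values: 0 → 1 → 2 → 3 → 4

Answer: 4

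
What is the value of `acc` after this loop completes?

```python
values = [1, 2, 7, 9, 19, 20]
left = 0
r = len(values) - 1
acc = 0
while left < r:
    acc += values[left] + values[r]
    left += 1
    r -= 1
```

Sum of pairs from ends
`acc` takes the values: 0 → 21 → 42 → 58

Answer: 58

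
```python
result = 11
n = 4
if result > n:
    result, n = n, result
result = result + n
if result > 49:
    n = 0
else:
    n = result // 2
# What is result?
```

Trace:
`result = 11` → result = 11
`n = 4` → n = 4
`if result > n: ...` → result > n is True → result = 4; n = 11
`result = result + n` → result = 15
`if result > 49: ...` → result > 49 is False, take else branch → n = 7
So result = 15

Answer: 15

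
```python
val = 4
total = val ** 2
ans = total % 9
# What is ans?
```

Trace:
`val = 4` → val = 4
`total = val ** 2` → total = 16
`ans = total % 9` → ans = 7
So ans = 7

Answer: 7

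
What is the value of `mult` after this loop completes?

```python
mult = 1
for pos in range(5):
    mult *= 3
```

3^5 = 243
`mult` takes the values: 1 → 3 → 9 → 27 → 81 → 243

Answer: 243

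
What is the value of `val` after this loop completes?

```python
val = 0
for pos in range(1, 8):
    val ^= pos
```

XOR of 1 to 7
`val` takes the values: 0 → 1 → 3 → 0 → 4 → 1 → 7 → 0

Answer: 0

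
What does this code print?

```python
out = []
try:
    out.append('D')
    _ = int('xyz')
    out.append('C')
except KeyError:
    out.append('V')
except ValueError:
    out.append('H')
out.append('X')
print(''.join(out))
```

Execution trace: 'D' (try body) → 'H' (except ValueError) → 'X' (after the try/except). Output: DHX

Answer: DHX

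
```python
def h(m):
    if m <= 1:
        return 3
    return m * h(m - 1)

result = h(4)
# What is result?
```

h(4) = 4 * 3 * 2 * 3 = 72

Answer: 72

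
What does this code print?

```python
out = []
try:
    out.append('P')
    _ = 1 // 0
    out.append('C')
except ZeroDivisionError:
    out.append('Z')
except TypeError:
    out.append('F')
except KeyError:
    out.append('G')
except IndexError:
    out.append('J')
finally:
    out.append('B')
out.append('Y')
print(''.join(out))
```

Execution trace: 'P' (try body) → 'Z' (except ZeroDivisionError) → 'B' (finally) → 'Y' (after the try/except). Output: PZBY

Answer: PZBY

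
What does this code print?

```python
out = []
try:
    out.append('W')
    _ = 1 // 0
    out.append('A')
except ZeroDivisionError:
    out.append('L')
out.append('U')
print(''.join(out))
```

Execution trace: 'W' (try body) → 'L' (except ZeroDivisionError) → 'U' (after the try/except). Output: WLU

Answer: WLU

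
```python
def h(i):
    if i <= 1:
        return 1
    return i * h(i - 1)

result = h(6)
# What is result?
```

h(6) = 6 * 5 * 4 * 3 * 2 * 1 = 720

Answer: 720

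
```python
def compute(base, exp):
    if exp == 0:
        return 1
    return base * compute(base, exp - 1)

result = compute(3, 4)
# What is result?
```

compute(3, 4) = 3 * 3 * 3 * 3 = 81

Answer: 81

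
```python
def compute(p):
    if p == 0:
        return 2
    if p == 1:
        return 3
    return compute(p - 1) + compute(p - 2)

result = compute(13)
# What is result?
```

Build up from base cases: compute(0)=2, compute(1)=3, compute(2)=5, compute(3)=8, compute(4)=13, compute(5)=21, compute(6)=34, ..., compute(13)=987

Answer: 987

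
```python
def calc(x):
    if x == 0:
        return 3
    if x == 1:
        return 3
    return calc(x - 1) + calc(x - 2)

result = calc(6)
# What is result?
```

Build up from base cases: calc(0)=3, calc(1)=3, calc(2)=6, calc(3)=9, calc(4)=15, calc(5)=24, calc(6)=39

Answer: 39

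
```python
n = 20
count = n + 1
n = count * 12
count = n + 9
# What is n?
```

Trace:
`n = 20` → n = 20
`count = n + 1` → count = 21
`n = count * 12` → n = 252
`count = n + 9` → count = 261
So n = 252

Answer: 252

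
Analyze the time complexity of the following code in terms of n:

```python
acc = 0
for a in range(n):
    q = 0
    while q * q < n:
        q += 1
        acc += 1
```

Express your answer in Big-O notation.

Each loop level contributes: n × √n. Multiplying the contributions gives O(n√n).

Answer: O(n√n)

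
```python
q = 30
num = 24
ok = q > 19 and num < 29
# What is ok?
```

Trace:
`q = 30` → q = 30
`num = 24` → num = 24
`ok = q > 19 and num < 29` → ok = True
So ok = True

Answer: True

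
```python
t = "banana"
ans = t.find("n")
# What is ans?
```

Trace:
`t = "banana"` → t = 'banana'
`ans = t.find("n")` → ans = 2
So ans = 2

Answer: 2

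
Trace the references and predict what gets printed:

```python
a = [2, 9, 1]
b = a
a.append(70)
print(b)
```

Key concept: basic list aliasing.
Step by step:
`a = [2, 9, 1]` → a = [2, 9, 1]
`b = a` → b = [2, 9, 1] (same object as a)
`a.append(70)` → a = [2, 9, 1, 70] (same object as b); b = [2, 9, 1, 70] (same object as a)
`print(b)` → prints [2, 9, 1, 70]

Answer: [2, 9, 1, 70]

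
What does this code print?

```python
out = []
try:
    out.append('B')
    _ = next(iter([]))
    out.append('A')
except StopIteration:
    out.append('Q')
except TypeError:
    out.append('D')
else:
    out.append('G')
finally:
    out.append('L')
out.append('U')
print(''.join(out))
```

Execution trace: 'B' (try body) → 'Q' (except StopIteration) → 'L' (finally) → 'U' (after the try/except). Output: BQLU

Answer: BQLU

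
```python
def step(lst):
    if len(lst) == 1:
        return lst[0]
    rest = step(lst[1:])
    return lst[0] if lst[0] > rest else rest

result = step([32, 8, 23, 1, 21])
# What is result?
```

Recursive max over [32, 8, 23, 1, 21] = 32

Answer: 32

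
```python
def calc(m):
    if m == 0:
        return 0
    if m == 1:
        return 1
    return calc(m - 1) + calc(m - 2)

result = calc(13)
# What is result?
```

Build up from base cases: calc(0)=0, calc(1)=1, calc(2)=1, calc(3)=2, calc(4)=3, calc(5)=5, calc(6)=8, ..., calc(13)=233

Answer: 233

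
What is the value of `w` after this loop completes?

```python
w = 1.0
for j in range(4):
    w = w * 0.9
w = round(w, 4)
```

Exponential decay: 1.0 * 0.9^4
`w` takes the values: 1.0 → 0.9 → 0.81 → 0.729 → 0.6561

Answer: 0.6561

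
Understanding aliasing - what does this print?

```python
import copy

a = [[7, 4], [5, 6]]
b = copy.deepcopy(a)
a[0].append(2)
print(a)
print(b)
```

Key concept: deep copy is fully independent.
Step by step:
`a = [[7, 4], [5, 6]]` → a = [[7, 4], [5, 6]]
`b = copy.deepcopy(a)` → b = [[7, 4], [5, 6]]
`a[0].append(2)` → a = [[7, 4, 2], [5, 6]]
`print(a)` → prints [[7, 4, 2], [5, 6]]
`print(b)` → prints [[7, 4], [5, 6]]

Answer:
[[7, 4, 2], [5, 6]]
[[7, 4], [5, 6]]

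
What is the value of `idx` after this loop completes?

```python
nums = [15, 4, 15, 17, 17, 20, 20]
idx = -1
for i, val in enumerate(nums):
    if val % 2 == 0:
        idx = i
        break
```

First even number index in [15, 4, 15, 17, 17, 20, 20]
`idx` takes the values: -1 → 1

Answer: 1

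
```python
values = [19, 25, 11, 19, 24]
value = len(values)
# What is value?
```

Trace:
`values = [19, 25, 11, 19, 24]` → values = [19, 25, 11, 19, 24]
`value = len(values)` → value = 5
So value = 5

Answer: 5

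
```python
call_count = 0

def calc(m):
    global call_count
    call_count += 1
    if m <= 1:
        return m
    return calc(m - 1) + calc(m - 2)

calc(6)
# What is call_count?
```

Calls(m) = 1 + Calls(m-1) + Calls(m-2); Calls(0)=Calls(1)=1. For m=6 this gives 25.

Answer: 25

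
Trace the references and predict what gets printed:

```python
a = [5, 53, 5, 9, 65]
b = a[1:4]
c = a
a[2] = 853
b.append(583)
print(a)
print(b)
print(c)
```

Key concept: slice vs alias.
Step by step:
`a = [5, 53, 5, 9, 65]` → a = [5, 53, 5, 9, 65]
`b = a[1:4]` → b = [53, 5, 9]
`c = a` → c = [5, 53, 5, 9, 65] (same object as a)
`a[2] = 853` → a = [5, 53, 853, 9, 65] (same object as c); c = [5, 53, 853, 9, 65] (same object as a)
`b.append(583)` → b = [53, 5, 9, 583]
`print(a)` → prints [5, 53, 853, 9, 65]
`print(b)` → prints [53, 5, 9, 583]
`print(c)` → prints [5, 53, 853, 9, 65]

Answer:
[5, 53, 853, 9, 65]
[53, 5, 9, 583]
[5, 53, 853, 9, 65]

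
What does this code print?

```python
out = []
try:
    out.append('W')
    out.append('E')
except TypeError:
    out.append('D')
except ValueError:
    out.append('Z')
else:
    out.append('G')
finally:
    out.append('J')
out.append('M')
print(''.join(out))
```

Execution trace: 'W' (try body) → 'E' (try body, no exception) → 'G' (else) → 'J' (finally) → 'M' (after the try/except). Output: WEGJM

Answer: WEGJM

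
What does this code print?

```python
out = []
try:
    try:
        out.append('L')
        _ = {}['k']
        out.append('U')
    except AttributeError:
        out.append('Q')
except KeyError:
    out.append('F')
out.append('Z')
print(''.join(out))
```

Execution trace: 'L' (try body) → 'F' (outer except KeyError) → 'Z' (after the try/except). Output: LFZ

Answer: LFZ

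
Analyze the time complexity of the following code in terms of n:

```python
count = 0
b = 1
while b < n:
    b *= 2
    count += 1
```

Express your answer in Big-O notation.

Each loop level contributes: log n. Multiplying the contributions gives O(log n).

Answer: O(log n)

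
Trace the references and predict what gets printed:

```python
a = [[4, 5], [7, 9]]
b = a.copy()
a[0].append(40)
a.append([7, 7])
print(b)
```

Key concept: shallow copy with nested lists.
Step by step:
`a = [[4, 5], [7, 9]]` → a = [[4, 5], [7, 9]]
`b = a.copy()` → b = [[4, 5], [7, 9]]
`a[0].append(40)` → a = [[4, 5, 40], [7, 9]]; b = [[4, 5, 40], [7, 9]]
`a.append([7, 7])` → a = [[4, 5, 40], [7, 9], [7, 7]]
`print(b)` → prints [[4, 5, 40], [7, 9]]

Answer: [[4, 5, 40], [7, 9]]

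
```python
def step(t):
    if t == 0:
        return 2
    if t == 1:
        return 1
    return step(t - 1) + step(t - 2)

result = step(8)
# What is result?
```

Build up from base cases: step(0)=2, step(1)=1, step(2)=3, step(3)=4, step(4)=7, step(5)=11, step(6)=18, ..., step(8)=47

Answer: 47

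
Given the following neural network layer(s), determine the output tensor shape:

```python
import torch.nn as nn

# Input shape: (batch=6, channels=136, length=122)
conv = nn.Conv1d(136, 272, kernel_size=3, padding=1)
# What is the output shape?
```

Input: (6, 136, 122) -> Output: (6, 272, 122)

Answer: (6, 272, 122)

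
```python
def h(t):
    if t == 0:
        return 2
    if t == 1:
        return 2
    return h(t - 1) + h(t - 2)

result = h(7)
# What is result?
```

Build up from base cases: h(0)=2, h(1)=2, h(2)=4, h(3)=6, h(4)=10, h(5)=16, h(6)=26, ..., h(7)=42

Answer: 42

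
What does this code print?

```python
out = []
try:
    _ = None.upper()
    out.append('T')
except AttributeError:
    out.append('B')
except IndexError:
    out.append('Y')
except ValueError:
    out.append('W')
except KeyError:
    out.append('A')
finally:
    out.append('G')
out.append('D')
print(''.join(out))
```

Execution trace: 'B' (except AttributeError) → 'G' (finally) → 'D' (after the try/except). Output: BGD

Answer: BGD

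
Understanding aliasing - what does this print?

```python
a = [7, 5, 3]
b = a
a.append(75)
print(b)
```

Key concept: basic list aliasing.
Step by step:
`a = [7, 5, 3]` → a = [7, 5, 3]
`b = a` → b = [7, 5, 3] (same object as a)
`a.append(75)` → a = [7, 5, 3, 75] (same object as b); b = [7, 5, 3, 75] (same object as a)
`print(b)` → prints [7, 5, 3, 75]

Answer: [7, 5, 3, 75]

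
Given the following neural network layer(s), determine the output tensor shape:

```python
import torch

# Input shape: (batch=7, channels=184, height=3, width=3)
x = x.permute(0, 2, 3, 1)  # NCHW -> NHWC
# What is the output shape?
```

Input: (7, 184, 3, 3) -> Output: (7, 3, 3, 184)

Answer: (7, 3, 3, 184)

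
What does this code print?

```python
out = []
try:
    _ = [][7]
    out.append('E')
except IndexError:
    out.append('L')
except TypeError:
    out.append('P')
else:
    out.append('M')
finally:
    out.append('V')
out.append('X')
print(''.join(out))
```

Execution trace: 'L' (except IndexError) → 'V' (finally) → 'X' (after the try/except). Output: LVX

Answer: LVX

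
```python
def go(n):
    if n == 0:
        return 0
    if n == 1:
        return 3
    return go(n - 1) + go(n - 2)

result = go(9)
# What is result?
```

Build up from base cases: go(0)=0, go(1)=3, go(2)=3, go(3)=6, go(4)=9, go(5)=15, go(6)=24, ..., go(9)=102

Answer: 102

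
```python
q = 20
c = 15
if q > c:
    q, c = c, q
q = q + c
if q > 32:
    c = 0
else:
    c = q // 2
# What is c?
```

Trace:
`q = 20` → q = 20
`c = 15` → c = 15
`if q > c: ...` → q > c is True → q = 15; c = 20
`q = q + c` → q = 35
`if q > 32: ...` → q > 32 is True → c = 0
So c = 0

Answer: 0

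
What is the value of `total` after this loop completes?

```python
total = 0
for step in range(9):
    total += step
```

Sum of 0 to 8 = 36
`total` takes the values: 0 → 1 → 3 → 6 → 10 → 15 → 21 → 28 → 36

Answer: 36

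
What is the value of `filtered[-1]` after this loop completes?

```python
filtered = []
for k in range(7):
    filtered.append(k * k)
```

Last element of squares 0 to 6
`filtered` takes the values: [] → [0] → [0, 1] → [0, 1, 4] → [0, 1, 4, 9] → [0, 1, 4, 9, 16] → [0, 1, 4, 9, 16, 25] → [0, 1, 4, 9, 16, 25, 36]
So `filtered[-1]` = 36

Answer: 36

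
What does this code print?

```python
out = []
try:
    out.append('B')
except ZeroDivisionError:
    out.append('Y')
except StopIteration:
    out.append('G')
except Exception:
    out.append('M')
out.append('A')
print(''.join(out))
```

Execution trace: 'B' (try body, no exception) → 'A' (after the try/except). Output: BA

Answer: BA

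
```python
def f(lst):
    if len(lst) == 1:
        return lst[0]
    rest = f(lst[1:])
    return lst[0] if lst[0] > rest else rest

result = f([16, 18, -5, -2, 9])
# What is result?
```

Recursive max over [16, 18, -5, -2, 9] = 18

Answer: 18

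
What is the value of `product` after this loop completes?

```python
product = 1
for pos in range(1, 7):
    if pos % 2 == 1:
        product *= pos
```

Product of odd numbers 1 to 6
`product` takes the values: 1 → 3 → 15

Answer: 15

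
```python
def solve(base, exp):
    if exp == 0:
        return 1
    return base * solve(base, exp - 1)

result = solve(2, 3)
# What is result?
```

solve(2, 3) = 2 * 2 * 2 = 8

Answer: 8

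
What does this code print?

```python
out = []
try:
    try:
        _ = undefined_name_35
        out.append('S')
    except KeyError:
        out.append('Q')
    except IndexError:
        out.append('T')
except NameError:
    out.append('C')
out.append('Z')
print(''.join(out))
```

Execution trace: 'C' (outer except NameError) → 'Z' (after the try/except). Output: CZ

Answer: CZ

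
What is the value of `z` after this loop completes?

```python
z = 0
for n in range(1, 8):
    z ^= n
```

XOR of 1 to 7
`z` takes the values: 0 → 1 → 3 → 0 → 4 → 1 → 7 → 0

Answer: 0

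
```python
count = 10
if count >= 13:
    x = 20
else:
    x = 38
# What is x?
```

Trace:
`count = 10` → count = 10
`if count >= 13: ...` → count >= 13 is False, take else branch → x = 38
So x = 38

Answer: 38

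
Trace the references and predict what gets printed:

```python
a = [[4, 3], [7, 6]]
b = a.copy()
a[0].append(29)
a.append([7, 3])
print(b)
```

Key concept: shallow copy with nested lists.
Step by step:
`a = [[4, 3], [7, 6]]` → a = [[4, 3], [7, 6]]
`b = a.copy()` → b = [[4, 3], [7, 6]]
`a[0].append(29)` → a = [[4, 3, 29], [7, 6]]; b = [[4, 3, 29], [7, 6]]
`a.append([7, 3])` → a = [[4, 3, 29], [7, 6], [7, 3]]
`print(b)` → prints [[4, 3, 29], [7, 6]]

Answer: [[4, 3, 29], [7, 6]]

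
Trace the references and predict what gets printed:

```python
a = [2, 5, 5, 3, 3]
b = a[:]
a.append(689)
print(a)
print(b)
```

Key concept: slice [:] creates copy.
Step by step:
`a = [2, 5, 5, 3, 3]` → a = [2, 5, 5, 3, 3]
`b = a[:]` → b = [2, 5, 5, 3, 3]
`a.append(689)` → a = [2, 5, 5, 3, 3, 689]
`print(a)` → prints [2, 5, 5, 3, 3, 689]
`print(b)` → prints [2, 5, 5, 3, 3]

Answer:
[2, 5, 5, 3, 3, 689]
[2, 5, 5, 3, 3]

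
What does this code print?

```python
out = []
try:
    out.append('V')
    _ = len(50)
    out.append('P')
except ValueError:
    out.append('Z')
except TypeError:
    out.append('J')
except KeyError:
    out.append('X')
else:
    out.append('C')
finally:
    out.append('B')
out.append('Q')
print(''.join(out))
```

Execution trace: 'V' (try body) → 'J' (except TypeError) → 'B' (finally) → 'Q' (after the try/except). Output: VJBQ

Answer: VJBQ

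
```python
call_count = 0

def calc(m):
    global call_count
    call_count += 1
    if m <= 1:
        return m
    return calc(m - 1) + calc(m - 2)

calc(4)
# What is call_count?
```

Calls(m) = 1 + Calls(m-1) + Calls(m-2); Calls(0)=Calls(1)=1. For m=4 this gives 9.

Answer: 9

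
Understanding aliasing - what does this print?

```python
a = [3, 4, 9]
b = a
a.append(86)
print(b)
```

Key concept: basic list aliasing.
Step by step:
`a = [3, 4, 9]` → a = [3, 4, 9]
`b = a` → b = [3, 4, 9] (same object as a)
`a.append(86)` → a = [3, 4, 9, 86] (same object as b); b = [3, 4, 9, 86] (same object as a)
`print(b)` → prints [3, 4, 9, 86]

Answer: [3, 4, 9, 86]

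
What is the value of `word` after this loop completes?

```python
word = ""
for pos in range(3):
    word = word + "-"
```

Repeat '-' 3 times
`word` takes the values: "" → "-" → "--" → "---"

Answer: "---"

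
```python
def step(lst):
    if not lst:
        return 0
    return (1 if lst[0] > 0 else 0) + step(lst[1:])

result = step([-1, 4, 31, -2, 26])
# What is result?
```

Count of positive elements in [-1, 4, 31, -2, 26] = 3

Answer: 3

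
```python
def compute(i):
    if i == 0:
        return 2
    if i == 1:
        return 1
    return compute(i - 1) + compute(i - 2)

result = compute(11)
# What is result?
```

Build up from base cases: compute(0)=2, compute(1)=1, compute(2)=3, compute(3)=4, compute(4)=7, compute(5)=11, compute(6)=18, ..., compute(11)=199

Answer: 199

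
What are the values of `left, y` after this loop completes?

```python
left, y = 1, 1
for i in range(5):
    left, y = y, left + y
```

Fibonacci: after 5 iterations
`left, y` takes the values: (1, 1) → (1, 2) → (2, 3) → (3, 5) → (5, 8) → (8, 13)

Answer: 8, 13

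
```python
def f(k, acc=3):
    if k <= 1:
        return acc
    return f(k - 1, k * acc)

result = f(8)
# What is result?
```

Accumulator trace (n, acc): (8, 3) -> (7, 24) -> (6, 168) -> (5, 1008) -> (4, 5040) -> (3, 20160) -> (2, 60480) -> (1, 120960) -> return 120960

Answer: 120960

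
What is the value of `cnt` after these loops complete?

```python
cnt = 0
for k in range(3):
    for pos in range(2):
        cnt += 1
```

3 * 2 = 6
`cnt` takes the values: 0 → 1 → 2 → 3 → 4 → 5 → 6

Answer: 6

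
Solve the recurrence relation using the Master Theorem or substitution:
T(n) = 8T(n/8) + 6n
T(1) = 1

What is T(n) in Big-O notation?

By Master Theorem: a=8, b=8, f(n)=6n. Since log_8(8) = 1 and f(n) = Θ(n^1), Case 2 applies. T(n) = O(n log n).

Answer: O(n log n)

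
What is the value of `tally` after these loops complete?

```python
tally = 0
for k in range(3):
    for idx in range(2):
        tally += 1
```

3 * 2 = 6
`tally` takes the values: 0 → 1 → 2 → 3 → 4 → 5 → 6

Answer: 6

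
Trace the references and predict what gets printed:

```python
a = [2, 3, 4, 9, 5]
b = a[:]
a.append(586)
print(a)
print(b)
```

Key concept: slice [:] creates copy.
Step by step:
`a = [2, 3, 4, 9, 5]` → a = [2, 3, 4, 9, 5]
`b = a[:]` → b = [2, 3, 4, 9, 5]
`a.append(586)` → a = [2, 3, 4, 9, 5, 586]
`print(a)` → prints [2, 3, 4, 9, 5, 586]
`print(b)` → prints [2, 3, 4, 9, 5]

Answer:
[2, 3, 4, 9, 5, 586]
[2, 3, 4, 9, 5]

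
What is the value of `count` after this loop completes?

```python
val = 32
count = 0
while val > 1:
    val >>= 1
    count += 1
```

Count right shifts until 1
`count` takes the values: 0 → 1 → 2 → 3 → 4 → 5

Answer: 5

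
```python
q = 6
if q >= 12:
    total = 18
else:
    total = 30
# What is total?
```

Trace:
`q = 6` → q = 6
`if q >= 12: ...` → q >= 12 is False, take else branch → total = 30
So total = 30

Answer: 30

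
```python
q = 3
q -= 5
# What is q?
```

Trace:
`q = 3` → q = 3
`q -= 5` → q = -2
So q = -2

Answer: -2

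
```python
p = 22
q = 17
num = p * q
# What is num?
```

Trace:
`p = 22` → p = 22
`q = 17` → q = 17
`num = p * q` → num = 374
So num = 374

Answer: 374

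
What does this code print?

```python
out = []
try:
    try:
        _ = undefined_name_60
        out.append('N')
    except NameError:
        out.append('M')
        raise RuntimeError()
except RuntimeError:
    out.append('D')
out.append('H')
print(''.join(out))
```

Execution trace: 'M' (inner except NameError) → 'D' (outer except RuntimeError) → 'H' (after the try/except). Output: MDH

Answer: MDH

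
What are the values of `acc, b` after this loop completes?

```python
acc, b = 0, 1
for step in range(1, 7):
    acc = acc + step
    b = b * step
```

Sum and factorial of 1 to 6
`acc, b` takes the values: (0, 1) → (1, 1) → (3, 1) → (3, 2) → (6, 2) → (6, 6) → (10, 6) → (10, 24) → (15, 24) → (15, 120) → (21, 120) → (21, 720)

Answer: 21, 720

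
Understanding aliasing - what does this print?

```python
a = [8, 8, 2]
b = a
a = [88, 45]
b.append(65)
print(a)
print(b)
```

Key concept: rebinding vs mutation: a is rebound to a new list, b still points at the original.
Step by step:
`a = [8, 8, 2]` → a = [8, 8, 2]
`b = a` → b = [8, 8, 2] (same object as a)
`a = [88, 45]` → a = [88, 45]
`b.append(65)` → b = [8, 8, 2, 65]
`print(a)` → prints [88, 45]
`print(b)` → prints [8, 8, 2, 65]

Answer:
[88, 45]
[8, 8, 2, 65]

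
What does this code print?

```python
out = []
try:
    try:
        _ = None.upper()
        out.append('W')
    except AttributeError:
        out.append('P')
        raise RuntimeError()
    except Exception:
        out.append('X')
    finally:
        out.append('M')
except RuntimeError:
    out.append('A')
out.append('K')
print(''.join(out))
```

Execution trace: 'P' (inner except AttributeError) → 'M' (inner finally) → 'A' (outer except RuntimeError) → 'K' (after the try/except). Output: PMAK

Answer: PMAK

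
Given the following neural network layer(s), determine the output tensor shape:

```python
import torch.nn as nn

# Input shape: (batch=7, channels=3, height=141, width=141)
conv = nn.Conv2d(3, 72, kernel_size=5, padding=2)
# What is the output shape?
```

Input: (7, 3, 141, 141) -> Output: (7, 72, 141, 141)

Answer: (7, 72, 141, 141)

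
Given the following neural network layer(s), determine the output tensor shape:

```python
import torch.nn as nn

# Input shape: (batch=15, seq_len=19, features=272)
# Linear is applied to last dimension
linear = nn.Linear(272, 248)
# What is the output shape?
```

Input: (15, 19, 272) -> Output: (15, 19, 248)

Answer: (15, 19, 248)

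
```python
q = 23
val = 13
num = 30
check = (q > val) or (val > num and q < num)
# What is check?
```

Trace:
`q = 23` → q = 23
`val = 13` → val = 13
`num = 30` → num = 30
`check = (q > val) or (val > num and q < num)` → check = True
So check = True

Answer: True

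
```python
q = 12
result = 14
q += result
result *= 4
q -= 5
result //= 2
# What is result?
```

Trace:
`q = 12` → q = 12
`result = 14` → result = 14
`q += result` → q = 26
`result *= 4` → result = 56
`q -= 5` → q = 21
`result //= 2` → result = 28
So result = 28

Answer: 28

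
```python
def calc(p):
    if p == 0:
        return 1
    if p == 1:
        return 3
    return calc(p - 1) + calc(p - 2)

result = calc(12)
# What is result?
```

Build up from base cases: calc(0)=1, calc(1)=3, calc(2)=4, calc(3)=7, calc(4)=11, calc(5)=18, calc(6)=29, ..., calc(12)=521

Answer: 521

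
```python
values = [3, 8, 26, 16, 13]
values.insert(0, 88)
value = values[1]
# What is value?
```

Trace:
`values = [3, 8, 26, 16, 13]` → values = [3, 8, 26, 16, 13]
`values.insert(0, 88)` → values = [88, 3, 8, 26, 16, 13]
`value = values[1]` → value = 3
So value = 3

Answer: 3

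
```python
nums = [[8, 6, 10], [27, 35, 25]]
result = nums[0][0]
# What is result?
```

Trace:
`nums = [[8, 6, 10], [27, 35, 25]]` → nums = [[8, 6, 10], [27, 35, 25]]
`result = nums[0][0]` → result = 8
So result = 8

Answer: 8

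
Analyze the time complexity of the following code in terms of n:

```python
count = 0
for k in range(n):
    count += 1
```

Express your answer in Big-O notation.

Each loop level contributes: n. Multiplying the contributions gives O(n).

Answer: O(n)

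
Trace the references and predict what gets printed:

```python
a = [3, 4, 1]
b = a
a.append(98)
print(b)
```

Key concept: basic list aliasing.
Step by step:
`a = [3, 4, 1]` → a = [3, 4, 1]
`b = a` → b = [3, 4, 1] (same object as a)
`a.append(98)` → a = [3, 4, 1, 98] (same object as b); b = [3, 4, 1, 98] (same object as a)
`print(b)` → prints [3, 4, 1, 98]

Answer: [3, 4, 1, 98]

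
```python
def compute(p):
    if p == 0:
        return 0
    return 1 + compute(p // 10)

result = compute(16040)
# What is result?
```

Count of digits of 16040: 5

Answer: 5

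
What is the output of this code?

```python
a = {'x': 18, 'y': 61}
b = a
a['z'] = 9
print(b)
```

Key concept: dict aliasing.
Step by step:
`a = {'x': 18, 'y': 61}` → a = {'x': 18, 'y': 61}
`b = a` → b = {'x': 18, 'y': 61} (same object as a)
`a['z'] = 9` → a = {'x': 18, 'y': 61, 'z': 9} (same object as b); b = {'x': 18, 'y': 61, 'z': 9} (same object as a)
`print(b)` → prints {'x': 18, 'y': 61, 'z': 9}

Answer: {'x': 18, 'y': 61, 'z': 9}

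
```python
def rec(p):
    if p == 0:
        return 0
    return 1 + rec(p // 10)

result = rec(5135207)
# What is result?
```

Count of digits of 5135207: 7

Answer: 7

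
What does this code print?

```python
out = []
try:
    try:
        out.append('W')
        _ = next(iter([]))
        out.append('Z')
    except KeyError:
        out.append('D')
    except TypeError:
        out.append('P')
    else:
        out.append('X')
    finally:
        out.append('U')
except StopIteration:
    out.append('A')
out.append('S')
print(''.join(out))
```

Execution trace: 'W' (try body) → 'U' (finally) → 'A' (outer except StopIteration) → 'S' (after the try/except). Output: WUAS

Answer: WUAS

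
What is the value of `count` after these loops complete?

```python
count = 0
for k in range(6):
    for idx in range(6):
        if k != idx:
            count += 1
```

6² - 6 (exclude diagonal)
`count` takes the values: 0 → 1 → 2 → 3 → 4 → 5 → 6 → 7 → 8 → 9 → 10 → 11 → 12 → 13 → 14 → 15 → 16 → 17 → 18 → 19 → 20 → 21 → 22 → 23 → 24 → 25 → 26 → 27 → 28 → 29 → 30

Answer: 30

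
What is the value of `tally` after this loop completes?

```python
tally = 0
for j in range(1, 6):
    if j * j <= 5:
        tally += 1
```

Count numbers where j² ≤ 5
`tally` takes the values: 0 → 1 → 2

Answer: 2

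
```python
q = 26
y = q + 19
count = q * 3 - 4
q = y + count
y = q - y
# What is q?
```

Trace:
`q = 26` → q = 26
`y = q + 19` → y = 45
`count = q * 3 - 4` → count = 74
`q = y + count` → q = 119
`y = q - y` → y = 74
So q = 119

Answer: 119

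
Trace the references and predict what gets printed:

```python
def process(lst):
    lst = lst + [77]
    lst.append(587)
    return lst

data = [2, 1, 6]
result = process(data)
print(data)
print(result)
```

Key concept: rebinding parameter vs mutation.
Step by step:
`data = [2, 1, 6]` → data = [2, 1, 6]
`result = process(data)` → result = [2, 1, 6, 77, 587]
`print(data)` → prints [2, 1, 6]
`print(result)` → prints [2, 1, 6, 77, 587]

Answer:
[2, 1, 6]
[2, 1, 6, 77, 587]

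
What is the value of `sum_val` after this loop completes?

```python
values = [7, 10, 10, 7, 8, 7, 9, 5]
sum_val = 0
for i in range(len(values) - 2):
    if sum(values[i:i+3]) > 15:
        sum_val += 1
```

Count windows with sum > 15
`sum_val` takes the values: 0 → 1 → 2 → 3 → 4 → 5 → 6

Answer: 6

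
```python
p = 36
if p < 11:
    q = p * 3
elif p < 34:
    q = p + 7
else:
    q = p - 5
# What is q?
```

Trace:
`p = 36` → p = 36
`if p < 11: ...` → p < 11 is False, p < 34 is False, take else branch → q = 31
So q = 31

Answer: 31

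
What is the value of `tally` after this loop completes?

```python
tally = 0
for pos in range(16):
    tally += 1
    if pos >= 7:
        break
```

Loop breaks when pos reaches 7, tally is 8
`tally` takes the values: 0 → 1 → 2 → 3 → 4 → 5 → 6 → 7 → 8

Answer: 8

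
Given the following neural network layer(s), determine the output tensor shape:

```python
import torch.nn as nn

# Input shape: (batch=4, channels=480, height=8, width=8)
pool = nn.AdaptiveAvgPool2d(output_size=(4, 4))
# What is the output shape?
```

Input: (4, 480, 8, 8) -> Output: (4, 480, 4, 4)

Answer: (4, 480, 4, 4)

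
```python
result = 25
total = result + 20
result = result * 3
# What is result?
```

Trace:
`result = 25` → result = 25
`total = result + 20` → total = 45
`result = result * 3` → result = 75
So result = 75

Answer: 75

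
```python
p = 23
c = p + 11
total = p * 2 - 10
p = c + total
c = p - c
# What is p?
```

Trace:
`p = 23` → p = 23
`c = p + 11` → c = 34
`total = p * 2 - 10` → total = 36
`p = c + total` → p = 70
`c = p - c` → c = 36
So p = 70

Answer: 70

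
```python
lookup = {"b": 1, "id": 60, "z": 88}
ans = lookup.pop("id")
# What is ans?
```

Trace:
`lookup = {"b": 1, "id": 60, "z": 88}` → lookup = {'b': 1, 'id': 60, 'z': 88}
`ans = lookup.pop("id")` → lookup = {'b': 1, 'z': 88}; ans = 60
So ans = 60

Answer: 60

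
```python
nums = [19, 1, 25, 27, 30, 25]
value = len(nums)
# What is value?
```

Trace:
`nums = [19, 1, 25, 27, 30, 25]` → nums = [19, 1, 25, 27, 30, 25]
`value = len(nums)` → value = 6
So value = 6

Answer: 6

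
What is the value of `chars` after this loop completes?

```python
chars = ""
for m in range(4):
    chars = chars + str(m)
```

Concatenate digits 0 to 3
`chars` takes the values: "" → "0" → "01" → "012" → "0123"

Answer: "0123"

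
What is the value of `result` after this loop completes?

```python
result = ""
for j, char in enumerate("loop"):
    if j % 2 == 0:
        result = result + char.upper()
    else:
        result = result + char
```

Uppercase even positions in 'loop'
`result` takes the values: "" → "L" → "Lo" → "LoO" → "LoOp"

Answer: "LoOp"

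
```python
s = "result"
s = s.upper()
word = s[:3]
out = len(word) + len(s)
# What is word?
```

Trace:
`s = "result"` → s = 'result'
`s = s.upper()` → s = 'RESULT'
`word = s[:3]` → word = 'RES'
`out = len(word) + len(s)` → out = 9
So word = 'RES'

Answer: 'RES'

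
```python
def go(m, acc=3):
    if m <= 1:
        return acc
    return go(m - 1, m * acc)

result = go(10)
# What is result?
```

Accumulator trace (n, acc): (10, 3) -> (9, 30) -> (8, 270) -> (7, 2160) -> (6, 15120) -> (5, 90720) -> (4, 453600) -> (3, 1814400) -> (2, 5443200) -> (1, 10886400) -> return 10886400

Answer: 10886400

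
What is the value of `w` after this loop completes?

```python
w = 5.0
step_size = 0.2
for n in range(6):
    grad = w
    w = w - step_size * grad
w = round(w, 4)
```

Gradient descent: w = 5.0 * (1 - 0.2)^6
`w` takes the values: 5.0 → 4.0 → 3.2 → 2.56 → 2.048 → 1.6384 → 1.31072 → 1.3107

Answer: 1.3107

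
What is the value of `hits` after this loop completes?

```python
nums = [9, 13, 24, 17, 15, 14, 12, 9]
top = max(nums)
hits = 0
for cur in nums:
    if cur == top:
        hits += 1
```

Count of max value 24 in [9, 13, 24, 17, 15, 14, 12, 9]
`hits` takes the values: 0 → 1

Answer: 1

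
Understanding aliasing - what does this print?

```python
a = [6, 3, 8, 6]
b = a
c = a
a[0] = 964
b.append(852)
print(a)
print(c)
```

Key concept: multiple aliases.
Step by step:
`a = [6, 3, 8, 6]` → a = [6, 3, 8, 6]
`b = a` → b = [6, 3, 8, 6] (same object as a)
`c = a` → c = [6, 3, 8, 6] (same object as a, b)
`a[0] = 964` → a = [964, 3, 8, 6] (same object as b, c); b = [964, 3, 8, 6] (same object as a, c); c = [964, 3, 8, 6] (same object as a, b)
`b.append(852)` → a = [964, 3, 8, 6, 852] (same object as b, c); b = [964, 3, 8, 6, 852] (same object as a, c); c = [964, 3, 8, 6, 852] (same object as a, b)
`print(a)` → prints [964, 3, 8, 6, 852]
`print(c)` → prints [964, 3, 8, 6, 852]

Answer:
[964, 3, 8, 6, 852]
[964, 3, 8, 6, 852]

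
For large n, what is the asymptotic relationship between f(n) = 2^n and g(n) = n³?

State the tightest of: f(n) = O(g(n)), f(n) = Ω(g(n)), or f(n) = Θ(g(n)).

2^n vs n³: f(n) = Ω(g(n)) but not O(g(n)) — 2^n grows strictly faster than n³.

Answer: f(n) = Ω(g(n)) but not O(g(n)) — 2^n grows strictly faster than n³.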